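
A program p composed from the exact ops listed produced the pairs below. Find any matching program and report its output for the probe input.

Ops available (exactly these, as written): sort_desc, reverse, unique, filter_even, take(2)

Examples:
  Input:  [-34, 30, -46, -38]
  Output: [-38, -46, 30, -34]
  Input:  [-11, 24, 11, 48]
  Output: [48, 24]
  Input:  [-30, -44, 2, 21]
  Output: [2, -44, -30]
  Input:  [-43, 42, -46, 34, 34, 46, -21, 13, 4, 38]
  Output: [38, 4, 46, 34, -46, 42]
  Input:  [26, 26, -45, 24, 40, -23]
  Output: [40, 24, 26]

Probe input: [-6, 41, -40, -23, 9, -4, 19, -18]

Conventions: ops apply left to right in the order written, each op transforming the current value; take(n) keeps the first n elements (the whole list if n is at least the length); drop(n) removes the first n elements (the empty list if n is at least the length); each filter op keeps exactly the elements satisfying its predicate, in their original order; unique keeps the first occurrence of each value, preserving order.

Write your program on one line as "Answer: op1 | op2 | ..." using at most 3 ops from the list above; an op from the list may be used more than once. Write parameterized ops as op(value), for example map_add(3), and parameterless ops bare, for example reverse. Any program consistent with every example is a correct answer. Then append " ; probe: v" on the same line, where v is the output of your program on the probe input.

reverse | filter_even | unique ; probe: [-18, -4, -40, -6]

Check, running the answer program on each example:
  [-34, 30, -46, -38] -> [-38, -46, 30, -34] -> [-38, -46, 30, -34] -> [-38, -46, 30, -34]
  [-11, 24, 11, 48] -> [48, 11, 24, -11] -> [48, 24] -> [48, 24]
  [-30, -44, 2, 21] -> [21, 2, -44, -30] -> [2, -44, -30] -> [2, -44, -30]
  [-43, 42, -46, 34, 34, 46, -21, 13, 4, 38] -> [38, 4, 13, -21, 46, 34, 34, -46, 42, -43] -> [38, 4, 46, 34, 34, -46, 42] -> [38, 4, 46, 34, -46, 42]
  [26, 26, -45, 24, 40, -23] -> [-23, 40, 24, -45, 26, 26] -> [40, 24, 26, 26] -> [40, 24, 26]
  probe: [-6, 41, -40, -23, 9, -4, 19, -18] -> [-18, 19, -4, 9, -23, -40, 41, -6] -> [-18, -4, -40, -6] -> [-18, -4, -40, -6]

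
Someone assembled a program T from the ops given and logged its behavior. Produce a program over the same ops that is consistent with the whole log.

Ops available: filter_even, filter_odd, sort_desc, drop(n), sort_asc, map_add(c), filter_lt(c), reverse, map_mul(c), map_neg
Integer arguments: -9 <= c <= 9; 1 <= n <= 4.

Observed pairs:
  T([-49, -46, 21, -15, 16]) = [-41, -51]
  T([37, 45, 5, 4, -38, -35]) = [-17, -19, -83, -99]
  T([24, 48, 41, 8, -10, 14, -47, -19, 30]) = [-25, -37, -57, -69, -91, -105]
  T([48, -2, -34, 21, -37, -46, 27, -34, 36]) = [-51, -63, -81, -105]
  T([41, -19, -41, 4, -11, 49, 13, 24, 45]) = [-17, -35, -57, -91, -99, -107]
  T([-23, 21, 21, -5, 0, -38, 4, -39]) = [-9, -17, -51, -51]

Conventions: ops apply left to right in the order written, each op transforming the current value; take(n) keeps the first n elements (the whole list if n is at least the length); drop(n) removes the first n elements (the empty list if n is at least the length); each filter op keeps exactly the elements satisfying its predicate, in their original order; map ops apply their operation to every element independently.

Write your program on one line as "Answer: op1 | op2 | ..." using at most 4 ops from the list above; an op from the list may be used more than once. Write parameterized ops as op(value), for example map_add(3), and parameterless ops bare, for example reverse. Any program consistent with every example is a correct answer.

map_mul(-2) | map_add(-9) | filter_lt(-7) | sort_desc

Check, running the answer program on each example:
  [-49, -46, 21, -15, 16] -> [98, 92, -42, 30, -32] -> [89, 83, -51, 21, -41] -> [-51, -41] -> [-41, -51]
  [37, 45, 5, 4, -38, -35] -> [-74, -90, -10, -8, 76, 70] -> [-83, -99, -19, -17, 67, 61] -> [-83, -99, -19, -17] -> [-17, -19, -83, -99]
  [24, 48, 41, 8, -10, 14, -47, -19, 30] -> [-48, -96, -82, -16, 20, -28, 94, 38, -60] -> [-57, -105, -91, -25, 11, -37, 85, 29, -69] -> [-57, -105, -91, -25, -37, -69] -> [-25, -37, -57, -69, -91, -105]
  [48, -2, -34, 21, -37, -46, 27, -34, 36] -> [-96, 4, 68, -42, 74, 92, -54, 68, -72] -> [-105, -5, 59, -51, 65, 83, -63, 59, -81] -> [-105, -51, -63, -81] -> [-51, -63, -81, -105]
  [41, -19, -41, 4, -11, 49, 13, 24, 45] -> [-82, 38, 82, -8, 22, -98, -26, -48, -90] -> [-91, 29, 73, -17, 13, -107, -35, -57, -99] -> [-91, -17, -107, -35, -57, -99] -> [-17, -35, -57, -91, -99, -107]
  [-23, 21, 21, -5, 0, -38, 4, -39] -> [46, -42, -42, 10, 0, 76, -8, 78] -> [37, -51, -51, 1, -9, 67, -17, 69] -> [-51, -51, -9, -17] -> [-9, -17, -51, -51]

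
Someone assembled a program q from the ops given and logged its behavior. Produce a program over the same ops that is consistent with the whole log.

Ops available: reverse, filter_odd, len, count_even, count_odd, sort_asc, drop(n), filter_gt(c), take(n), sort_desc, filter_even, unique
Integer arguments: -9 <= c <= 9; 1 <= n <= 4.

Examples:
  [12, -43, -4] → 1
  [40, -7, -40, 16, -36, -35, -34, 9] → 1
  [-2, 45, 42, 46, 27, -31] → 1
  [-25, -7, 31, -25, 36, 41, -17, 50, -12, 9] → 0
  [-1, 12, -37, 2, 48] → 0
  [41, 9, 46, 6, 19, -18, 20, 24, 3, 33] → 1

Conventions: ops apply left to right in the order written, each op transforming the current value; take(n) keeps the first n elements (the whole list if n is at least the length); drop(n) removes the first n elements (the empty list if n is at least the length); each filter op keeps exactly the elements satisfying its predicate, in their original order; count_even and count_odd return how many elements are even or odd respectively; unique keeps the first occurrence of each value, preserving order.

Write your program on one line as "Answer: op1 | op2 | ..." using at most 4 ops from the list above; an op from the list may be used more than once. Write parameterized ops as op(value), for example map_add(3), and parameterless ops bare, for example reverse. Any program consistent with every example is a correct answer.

take(3) | drop(2) | count_even

Check, running the answer program on each example:
  [12, -43, -4] -> [12, -43, -4] -> [-4] -> 1
  [40, -7, -40, 16, -36, -35, -34, 9] -> [40, -7, -40] -> [-40] -> 1
  [-2, 45, 42, 46, 27, -31] -> [-2, 45, 42] -> [42] -> 1
  [-25, -7, 31, -25, 36, 41, -17, 50, -12, 9] -> [-25, -7, 31] -> [31] -> 0
  [-1, 12, -37, 2, 48] -> [-1, 12, -37] -> [-37] -> 0
  [41, 9, 46, 6, 19, -18, 20, 24, 3, 33] -> [41, 9, 46] -> [46] -> 1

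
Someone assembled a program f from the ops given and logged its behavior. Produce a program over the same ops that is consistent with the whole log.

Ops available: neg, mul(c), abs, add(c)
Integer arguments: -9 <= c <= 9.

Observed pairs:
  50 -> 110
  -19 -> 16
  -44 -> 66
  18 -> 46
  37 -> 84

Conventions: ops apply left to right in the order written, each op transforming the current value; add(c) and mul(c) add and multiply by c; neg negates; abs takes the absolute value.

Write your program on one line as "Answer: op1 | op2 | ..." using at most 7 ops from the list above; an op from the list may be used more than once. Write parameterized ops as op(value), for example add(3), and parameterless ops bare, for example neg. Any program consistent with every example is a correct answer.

add(8) | neg | abs | neg | add(3) | mul(-2)

Check, running the answer program on each example:
  50 -> 58 -> -58 -> 58 -> -58 -> -55 -> 110
  -19 -> -11 -> 11 -> 11 -> -11 -> -8 -> 16
  -44 -> -36 -> 36 -> 36 -> -36 -> -33 -> 66
  18 -> 26 -> -26 -> 26 -> -26 -> -23 -> 46
  37 -> 45 -> -45 -> 45 -> -45 -> -42 -> 84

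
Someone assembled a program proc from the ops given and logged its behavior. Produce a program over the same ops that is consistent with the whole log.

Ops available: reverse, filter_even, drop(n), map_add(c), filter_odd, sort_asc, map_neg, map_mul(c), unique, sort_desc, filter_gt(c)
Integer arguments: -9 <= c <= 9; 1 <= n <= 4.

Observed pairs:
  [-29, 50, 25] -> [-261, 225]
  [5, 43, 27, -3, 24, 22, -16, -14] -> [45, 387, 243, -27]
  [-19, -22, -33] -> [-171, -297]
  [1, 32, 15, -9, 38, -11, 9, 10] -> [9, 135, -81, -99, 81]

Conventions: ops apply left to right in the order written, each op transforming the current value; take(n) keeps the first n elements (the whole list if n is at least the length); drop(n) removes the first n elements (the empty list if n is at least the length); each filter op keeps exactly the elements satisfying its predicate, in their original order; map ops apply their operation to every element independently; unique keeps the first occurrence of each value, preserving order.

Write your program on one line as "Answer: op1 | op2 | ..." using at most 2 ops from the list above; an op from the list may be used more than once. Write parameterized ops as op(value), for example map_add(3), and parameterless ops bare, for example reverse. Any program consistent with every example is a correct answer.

filter_odd | map_mul(9)

Check, running the answer program on each example:
  [-29, 50, 25] -> [-29, 25] -> [-261, 225]
  [5, 43, 27, -3, 24, 22, -16, -14] -> [5, 43, 27, -3] -> [45, 387, 243, -27]
  [-19, -22, -33] -> [-19, -33] -> [-171, -297]
  [1, 32, 15, -9, 38, -11, 9, 10] -> [1, 15, -9, -11, 9] -> [9, 135, -81, -99, 81]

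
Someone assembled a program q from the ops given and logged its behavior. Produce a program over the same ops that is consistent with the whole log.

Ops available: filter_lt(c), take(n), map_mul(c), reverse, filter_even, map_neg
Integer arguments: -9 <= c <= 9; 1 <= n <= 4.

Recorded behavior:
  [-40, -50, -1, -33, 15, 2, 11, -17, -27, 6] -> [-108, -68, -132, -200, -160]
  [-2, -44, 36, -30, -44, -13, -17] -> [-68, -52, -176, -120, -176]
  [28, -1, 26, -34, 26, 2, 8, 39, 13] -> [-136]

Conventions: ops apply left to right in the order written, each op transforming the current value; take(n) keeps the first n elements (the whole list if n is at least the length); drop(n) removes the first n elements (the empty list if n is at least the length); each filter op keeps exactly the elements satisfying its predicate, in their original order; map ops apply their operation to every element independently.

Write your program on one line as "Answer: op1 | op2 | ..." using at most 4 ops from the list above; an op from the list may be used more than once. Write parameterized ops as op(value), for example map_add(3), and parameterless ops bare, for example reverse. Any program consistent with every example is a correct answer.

filter_lt(-5) | reverse | map_mul(-4) | map_neg

Check, running the answer program on each example:
  [-40, -50, -1, -33, 15, 2, 11, -17, -27, 6] -> [-40, -50, -33, -17, -27] -> [-27, -17, -33, -50, -40] -> [108, 68, 132, 200, 160] -> [-108, -68, -132, -200, -160]
  [-2, -44, 36, -30, -44, -13, -17] -> [-44, -30, -44, -13, -17] -> [-17, -13, -44, -30, -44] -> [68, 52, 176, 120, 176] -> [-68, -52, -176, -120, -176]
  [28, -1, 26, -34, 26, 2, 8, 39, 13] -> [-34] -> [-34] -> [136] -> [-136]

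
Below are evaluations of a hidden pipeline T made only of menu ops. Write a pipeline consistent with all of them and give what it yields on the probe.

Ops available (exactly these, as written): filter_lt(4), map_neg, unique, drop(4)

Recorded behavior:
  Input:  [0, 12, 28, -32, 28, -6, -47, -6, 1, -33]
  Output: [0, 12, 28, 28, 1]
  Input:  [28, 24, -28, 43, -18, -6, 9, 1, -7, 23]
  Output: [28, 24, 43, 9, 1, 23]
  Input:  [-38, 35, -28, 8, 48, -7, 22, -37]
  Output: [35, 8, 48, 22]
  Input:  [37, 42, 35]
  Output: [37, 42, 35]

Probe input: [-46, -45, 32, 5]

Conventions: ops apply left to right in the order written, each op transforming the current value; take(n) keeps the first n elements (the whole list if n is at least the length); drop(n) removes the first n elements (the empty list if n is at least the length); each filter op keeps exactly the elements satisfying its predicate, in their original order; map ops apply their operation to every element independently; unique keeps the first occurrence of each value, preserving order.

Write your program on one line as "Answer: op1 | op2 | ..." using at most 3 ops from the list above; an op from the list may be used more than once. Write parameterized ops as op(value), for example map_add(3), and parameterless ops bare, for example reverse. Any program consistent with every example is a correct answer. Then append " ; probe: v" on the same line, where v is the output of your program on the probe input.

map_neg | filter_lt(4) | map_neg ; probe: [32, 5]

Check, running the answer program on each example:
  [0, 12, 28, -32, 28, -6, -47, -6, 1, -33] -> [0, -12, -28, 32, -28, 6, 47, 6, -1, 33] -> [0, -12, -28, -28, -1] -> [0, 12, 28, 28, 1]
  [28, 24, -28, 43, -18, -6, 9, 1, -7, 23] -> [-28, -24, 28, -43, 18, 6, -9, -1, 7, -23] -> [-28, -24, -43, -9, -1, -23] -> [28, 24, 43, 9, 1, 23]
  [-38, 35, -28, 8, 48, -7, 22, -37] -> [38, -35, 28, -8, -48, 7, -22, 37] -> [-35, -8, -48, -22] -> [35, 8, 48, 22]
  [37, 42, 35] -> [-37, -42, -35] -> [-37, -42, -35] -> [37, 42, 35]
  probe: [-46, -45, 32, 5] -> [46, 45, -32, -5] -> [-32, -5] -> [32, 5]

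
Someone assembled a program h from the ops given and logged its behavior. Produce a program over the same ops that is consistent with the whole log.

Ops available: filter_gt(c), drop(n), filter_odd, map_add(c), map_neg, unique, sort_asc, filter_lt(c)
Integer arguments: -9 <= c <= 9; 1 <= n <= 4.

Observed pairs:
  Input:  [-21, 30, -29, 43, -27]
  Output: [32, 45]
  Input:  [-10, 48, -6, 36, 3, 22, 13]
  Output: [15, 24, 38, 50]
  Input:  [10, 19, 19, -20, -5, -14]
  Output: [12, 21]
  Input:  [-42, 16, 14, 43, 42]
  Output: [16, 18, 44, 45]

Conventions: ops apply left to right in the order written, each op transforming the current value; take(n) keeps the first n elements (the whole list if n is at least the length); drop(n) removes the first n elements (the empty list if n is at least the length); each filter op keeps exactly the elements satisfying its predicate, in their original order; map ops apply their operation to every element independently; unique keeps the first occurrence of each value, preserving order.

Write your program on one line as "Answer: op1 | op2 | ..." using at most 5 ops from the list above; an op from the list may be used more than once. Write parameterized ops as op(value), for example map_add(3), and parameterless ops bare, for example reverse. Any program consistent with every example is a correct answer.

map_add(4) | unique | map_add(-2) | sort_asc | filter_gt(6)

Check, running the answer program on each example:
  [-21, 30, -29, 43, -27] -> [-17, 34, -25, 47, -23] -> [-17, 34, -25, 47, -23] -> [-19, 32, -27, 45, -25] -> [-27, -25, -19, 32, 45] -> [32, 45]
  [-10, 48, -6, 36, 3, 22, 13] -> [-6, 52, -2, 40, 7, 26, 17] -> [-6, 52, -2, 40, 7, 26, 17] -> [-8, 50, -4, 38, 5, 24, 15] -> [-8, -4, 5, 15, 24, 38, 50] -> [15, 24, 38, 50]
  [10, 19, 19, -20, -5, -14] -> [14, 23, 23, -16, -1, -10] -> [14, 23, -16, -1, -10] -> [12, 21, -18, -3, -12] -> [-18, -12, -3, 12, 21] -> [12, 21]
  [-42, 16, 14, 43, 42] -> [-38, 20, 18, 47, 46] -> [-38, 20, 18, 47, 46] -> [-40, 18, 16, 45, 44] -> [-40, 16, 18, 44, 45] -> [16, 18, 44, 45]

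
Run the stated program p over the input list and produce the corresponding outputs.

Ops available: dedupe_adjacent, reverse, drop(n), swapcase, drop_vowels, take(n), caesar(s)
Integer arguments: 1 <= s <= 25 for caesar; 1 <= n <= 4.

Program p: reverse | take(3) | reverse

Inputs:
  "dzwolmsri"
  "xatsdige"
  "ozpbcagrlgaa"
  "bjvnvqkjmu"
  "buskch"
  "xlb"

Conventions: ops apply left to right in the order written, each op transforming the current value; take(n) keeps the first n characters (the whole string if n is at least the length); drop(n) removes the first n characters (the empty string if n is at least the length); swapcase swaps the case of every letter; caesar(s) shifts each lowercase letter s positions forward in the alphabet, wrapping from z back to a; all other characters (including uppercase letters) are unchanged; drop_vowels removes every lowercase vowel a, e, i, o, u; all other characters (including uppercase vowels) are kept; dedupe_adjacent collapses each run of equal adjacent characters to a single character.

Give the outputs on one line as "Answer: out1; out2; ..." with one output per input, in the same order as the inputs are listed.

"sri"; "ige"; "gaa"; "jmu"; "kch"; "xlb"

Execution, op by op:
  "dzwolmsri" -> "irsmlowzd" -> "irs" -> "sri"
  "xatsdige" -> "egidstax" -> "egi" -> "ige"
  "ozpbcagrlgaa" -> "aaglrgacbpzo" -> "aag" -> "gaa"
  "bjvnvqkjmu" -> "umjkqvnvjb" -> "umj" -> "jmu"
  "buskch" -> "hcksub" -> "hck" -> "kch"
  "xlb" -> "blx" -> "blx" -> "xlb"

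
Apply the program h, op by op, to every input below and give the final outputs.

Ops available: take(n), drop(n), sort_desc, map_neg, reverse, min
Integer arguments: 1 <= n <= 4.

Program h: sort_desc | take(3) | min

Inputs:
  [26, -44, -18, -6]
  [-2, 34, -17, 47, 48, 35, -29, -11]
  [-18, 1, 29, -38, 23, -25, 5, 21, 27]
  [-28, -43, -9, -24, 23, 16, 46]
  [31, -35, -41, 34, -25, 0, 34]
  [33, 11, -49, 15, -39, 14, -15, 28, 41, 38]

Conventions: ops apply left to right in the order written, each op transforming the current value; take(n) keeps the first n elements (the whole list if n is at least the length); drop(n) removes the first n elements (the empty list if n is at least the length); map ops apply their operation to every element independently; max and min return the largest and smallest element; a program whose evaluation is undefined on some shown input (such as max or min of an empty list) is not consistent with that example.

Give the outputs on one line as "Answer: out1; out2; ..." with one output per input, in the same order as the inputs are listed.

-18; 35; 23; 16; 31; 33

Execution, op by op:
  [26, -44, -18, -6] -> [26, -6, -18, -44] -> [26, -6, -18] -> -18
  [-2, 34, -17, 47, 48, 35, -29, -11] -> [48, 47, 35, 34, -2, -11, -17, -29] -> [48, 47, 35] -> 35
  [-18, 1, 29, -38, 23, -25, 5, 21, 27] -> [29, 27, 23, 21, 5, 1, -18, -25, -38] -> [29, 27, 23] -> 23
  [-28, -43, -9, -24, 23, 16, 46] -> [46, 23, 16, -9, -24, -28, -43] -> [46, 23, 16] -> 16
  [31, -35, -41, 34, -25, 0, 34] -> [34, 34, 31, 0, -25, -35, -41] -> [34, 34, 31] -> 31
  [33, 11, -49, 15, -39, 14, -15, 28, 41, 38] -> [41, 38, 33, 28, 15, 14, 11, -15, -39, -49] -> [41, 38, 33] -> 33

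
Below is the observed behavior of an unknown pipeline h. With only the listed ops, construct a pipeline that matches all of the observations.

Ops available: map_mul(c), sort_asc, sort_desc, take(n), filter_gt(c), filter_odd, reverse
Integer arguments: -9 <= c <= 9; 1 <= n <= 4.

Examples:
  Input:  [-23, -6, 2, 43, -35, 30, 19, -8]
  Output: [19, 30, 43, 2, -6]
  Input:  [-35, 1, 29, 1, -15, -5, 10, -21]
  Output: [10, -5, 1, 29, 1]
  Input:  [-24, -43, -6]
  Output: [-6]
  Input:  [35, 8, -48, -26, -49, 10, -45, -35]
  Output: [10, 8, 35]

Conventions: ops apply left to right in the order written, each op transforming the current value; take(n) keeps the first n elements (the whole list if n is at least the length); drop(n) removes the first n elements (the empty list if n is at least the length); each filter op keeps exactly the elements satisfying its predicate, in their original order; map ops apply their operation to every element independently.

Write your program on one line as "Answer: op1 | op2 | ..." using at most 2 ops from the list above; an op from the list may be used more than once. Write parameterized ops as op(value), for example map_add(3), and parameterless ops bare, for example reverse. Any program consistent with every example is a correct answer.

filter_gt(-7) | reverse

Check, running the answer program on each example:
  [-23, -6, 2, 43, -35, 30, 19, -8] -> [-6, 2, 43, 30, 19] -> [19, 30, 43, 2, -6]
  [-35, 1, 29, 1, -15, -5, 10, -21] -> [1, 29, 1, -5, 10] -> [10, -5, 1, 29, 1]
  [-24, -43, -6] -> [-6] -> [-6]
  [35, 8, -48, -26, -49, 10, -45, -35] -> [35, 8, 10] -> [10, 8, 35]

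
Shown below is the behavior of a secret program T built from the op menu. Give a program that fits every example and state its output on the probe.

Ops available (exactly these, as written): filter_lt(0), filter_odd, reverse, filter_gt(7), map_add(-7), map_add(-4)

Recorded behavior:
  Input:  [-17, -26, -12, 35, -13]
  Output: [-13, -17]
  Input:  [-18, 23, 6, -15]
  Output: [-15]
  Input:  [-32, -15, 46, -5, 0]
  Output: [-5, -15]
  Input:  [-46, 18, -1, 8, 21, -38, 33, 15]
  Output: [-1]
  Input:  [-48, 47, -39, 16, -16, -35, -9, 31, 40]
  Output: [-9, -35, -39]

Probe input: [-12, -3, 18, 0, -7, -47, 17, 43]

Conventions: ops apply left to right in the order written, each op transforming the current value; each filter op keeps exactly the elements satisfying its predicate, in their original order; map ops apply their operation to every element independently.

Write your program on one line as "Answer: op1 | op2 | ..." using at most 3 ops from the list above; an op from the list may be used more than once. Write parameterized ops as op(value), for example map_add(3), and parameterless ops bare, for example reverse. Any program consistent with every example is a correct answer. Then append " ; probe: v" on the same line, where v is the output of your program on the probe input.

reverse | filter_lt(0) | filter_odd ; probe: [-47, -7, -3]

Check, running the answer program on each example:
  [-17, -26, -12, 35, -13] -> [-13, 35, -12, -26, -17] -> [-13, -12, -26, -17] -> [-13, -17]
  [-18, 23, 6, -15] -> [-15, 6, 23, -18] -> [-15, -18] -> [-15]
  [-32, -15, 46, -5, 0] -> [0, -5, 46, -15, -32] -> [-5, -15, -32] -> [-5, -15]
  [-46, 18, -1, 8, 21, -38, 33, 15] -> [15, 33, -38, 21, 8, -1, 18, -46] -> [-38, -1, -46] -> [-1]
  [-48, 47, -39, 16, -16, -35, -9, 31, 40] -> [40, 31, -9, -35, -16, 16, -39, 47, -48] -> [-9, -35, -16, -39, -48] -> [-9, -35, -39]
  probe: [-12, -3, 18, 0, -7, -47, 17, 43] -> [43, 17, -47, -7, 0, 18, -3, -12] -> [-47, -7, -3, -12] -> [-47, -7, -3]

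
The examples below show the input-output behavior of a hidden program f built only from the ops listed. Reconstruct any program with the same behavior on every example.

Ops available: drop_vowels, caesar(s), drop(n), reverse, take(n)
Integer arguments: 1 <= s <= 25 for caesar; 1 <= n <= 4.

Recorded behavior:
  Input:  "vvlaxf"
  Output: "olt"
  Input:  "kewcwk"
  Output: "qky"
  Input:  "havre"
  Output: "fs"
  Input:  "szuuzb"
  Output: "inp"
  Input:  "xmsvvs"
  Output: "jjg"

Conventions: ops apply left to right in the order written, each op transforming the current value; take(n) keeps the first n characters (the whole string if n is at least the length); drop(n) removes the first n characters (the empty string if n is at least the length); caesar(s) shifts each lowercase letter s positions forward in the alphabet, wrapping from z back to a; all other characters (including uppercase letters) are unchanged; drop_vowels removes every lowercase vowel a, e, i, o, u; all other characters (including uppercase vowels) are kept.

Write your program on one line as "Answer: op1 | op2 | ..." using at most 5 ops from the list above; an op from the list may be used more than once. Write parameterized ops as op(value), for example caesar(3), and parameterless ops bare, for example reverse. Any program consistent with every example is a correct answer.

reverse | caesar(14) | reverse | drop(3)

Check, running the answer program on each example:
  "vvlaxf" -> "fxalvv" -> "tlozjj" -> "jjzolt" -> "olt"
  "kewcwk" -> "kwcwek" -> "ykqksy" -> "yskqky" -> "qky"
  "havre" -> "ervah" -> "sfjov" -> "vojfs" -> "fs"
  "szuuzb" -> "bzuuzs" -> "pniing" -> "gniinp" -> "inp"
  "xmsvvs" -> "svvsmx" -> "gjjgal" -> "lagjjg" -> "jjg"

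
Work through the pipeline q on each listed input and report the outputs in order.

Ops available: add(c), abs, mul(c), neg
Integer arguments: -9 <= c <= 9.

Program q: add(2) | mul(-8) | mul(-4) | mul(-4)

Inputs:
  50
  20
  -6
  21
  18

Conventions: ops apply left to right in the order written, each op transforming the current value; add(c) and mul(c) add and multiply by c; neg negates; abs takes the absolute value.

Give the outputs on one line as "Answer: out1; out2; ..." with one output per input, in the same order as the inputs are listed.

-6656; -2816; 512; -2944; -2560

Execution, op by op:
  50 -> 52 -> -416 -> 1664 -> -6656
  20 -> 22 -> -176 -> 704 -> -2816
  -6 -> -4 -> 32 -> -128 -> 512
  21 -> 23 -> -184 -> 736 -> -2944
  18 -> 20 -> -160 -> 640 -> -2560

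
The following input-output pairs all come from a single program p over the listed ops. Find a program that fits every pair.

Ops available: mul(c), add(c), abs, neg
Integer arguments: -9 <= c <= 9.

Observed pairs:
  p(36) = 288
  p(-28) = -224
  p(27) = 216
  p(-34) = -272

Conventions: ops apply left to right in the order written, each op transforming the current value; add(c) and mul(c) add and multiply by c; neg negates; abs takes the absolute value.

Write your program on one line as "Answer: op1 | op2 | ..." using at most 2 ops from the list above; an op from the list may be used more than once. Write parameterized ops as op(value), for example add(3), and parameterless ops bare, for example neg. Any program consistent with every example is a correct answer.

neg | mul(-8)

Check, running the answer program on each example:
  36 -> -36 -> 288
  -28 -> 28 -> -224
  27 -> -27 -> 216
  -34 -> 34 -> -272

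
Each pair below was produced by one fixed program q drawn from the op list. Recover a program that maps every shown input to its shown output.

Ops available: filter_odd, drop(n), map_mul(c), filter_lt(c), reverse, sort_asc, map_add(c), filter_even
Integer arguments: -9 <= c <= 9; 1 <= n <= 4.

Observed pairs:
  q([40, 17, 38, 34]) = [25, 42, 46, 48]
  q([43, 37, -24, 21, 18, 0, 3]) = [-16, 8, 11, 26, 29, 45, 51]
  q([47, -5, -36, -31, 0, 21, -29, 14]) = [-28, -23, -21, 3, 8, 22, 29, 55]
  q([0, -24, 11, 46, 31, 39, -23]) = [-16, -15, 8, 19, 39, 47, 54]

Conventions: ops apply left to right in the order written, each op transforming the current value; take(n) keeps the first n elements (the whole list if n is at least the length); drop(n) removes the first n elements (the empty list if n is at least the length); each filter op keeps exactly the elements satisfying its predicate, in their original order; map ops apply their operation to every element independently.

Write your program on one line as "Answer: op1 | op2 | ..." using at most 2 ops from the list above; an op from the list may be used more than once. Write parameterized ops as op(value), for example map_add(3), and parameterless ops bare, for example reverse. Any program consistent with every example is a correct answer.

map_add(8) | sort_asc

Check, running the answer program on each example:
  [40, 17, 38, 34] -> [48, 25, 46, 42] -> [25, 42, 46, 48]
  [43, 37, -24, 21, 18, 0, 3] -> [51, 45, -16, 29, 26, 8, 11] -> [-16, 8, 11, 26, 29, 45, 51]
  [47, -5, -36, -31, 0, 21, -29, 14] -> [55, 3, -28, -23, 8, 29, -21, 22] -> [-28, -23, -21, 3, 8, 22, 29, 55]
  [0, -24, 11, 46, 31, 39, -23] -> [8, -16, 19, 54, 39, 47, -15] -> [-16, -15, 8, 19, 39, 47, 54]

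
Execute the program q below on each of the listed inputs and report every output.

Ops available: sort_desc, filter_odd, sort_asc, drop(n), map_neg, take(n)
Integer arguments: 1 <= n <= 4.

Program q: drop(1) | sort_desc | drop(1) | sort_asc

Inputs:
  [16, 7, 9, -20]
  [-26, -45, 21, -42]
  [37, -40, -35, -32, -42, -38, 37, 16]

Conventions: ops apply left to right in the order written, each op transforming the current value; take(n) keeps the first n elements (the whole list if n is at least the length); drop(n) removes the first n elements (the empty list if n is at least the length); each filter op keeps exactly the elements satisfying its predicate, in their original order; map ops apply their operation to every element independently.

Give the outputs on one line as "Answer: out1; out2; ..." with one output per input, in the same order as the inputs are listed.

[-20, 7]; [-45, -42]; [-42, -40, -38, -35, -32, 16]

Execution, op by op:
  [16, 7, 9, -20] -> [7, 9, -20] -> [9, 7, -20] -> [7, -20] -> [-20, 7]
  [-26, -45, 21, -42] -> [-45, 21, -42] -> [21, -42, -45] -> [-42, -45] -> [-45, -42]
  [37, -40, -35, -32, -42, -38, 37, 16] -> [-40, -35, -32, -42, -38, 37, 16] -> [37, 16, -32, -35, -38, -40, -42] -> [16, -32, -35, -38, -40, -42] -> [-42, -40, -38, -35, -32, 16]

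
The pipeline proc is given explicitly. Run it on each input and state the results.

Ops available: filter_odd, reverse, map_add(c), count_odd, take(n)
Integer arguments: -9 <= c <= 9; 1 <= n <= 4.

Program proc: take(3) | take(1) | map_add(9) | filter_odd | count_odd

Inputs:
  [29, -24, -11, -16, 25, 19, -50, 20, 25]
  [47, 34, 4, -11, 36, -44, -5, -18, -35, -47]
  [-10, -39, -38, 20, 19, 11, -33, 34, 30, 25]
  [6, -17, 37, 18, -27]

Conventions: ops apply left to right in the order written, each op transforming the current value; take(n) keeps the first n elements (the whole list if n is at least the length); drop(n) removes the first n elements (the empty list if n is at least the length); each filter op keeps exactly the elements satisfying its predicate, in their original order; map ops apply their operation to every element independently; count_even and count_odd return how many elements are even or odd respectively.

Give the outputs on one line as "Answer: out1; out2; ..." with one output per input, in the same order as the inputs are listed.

0; 0; 1; 1

Execution, op by op:
  [29, -24, -11, -16, 25, 19, -50, 20, 25] -> [29, -24, -11] -> [29] -> [38] -> [] -> 0
  [47, 34, 4, -11, 36, -44, -5, -18, -35, -47] -> [47, 34, 4] -> [47] -> [56] -> [] -> 0
  [-10, -39, -38, 20, 19, 11, -33, 34, 30, 25] -> [-10, -39, -38] -> [-10] -> [-1] -> [-1] -> 1
  [6, -17, 37, 18, -27] -> [6, -17, 37] -> [6] -> [15] -> [15] -> 1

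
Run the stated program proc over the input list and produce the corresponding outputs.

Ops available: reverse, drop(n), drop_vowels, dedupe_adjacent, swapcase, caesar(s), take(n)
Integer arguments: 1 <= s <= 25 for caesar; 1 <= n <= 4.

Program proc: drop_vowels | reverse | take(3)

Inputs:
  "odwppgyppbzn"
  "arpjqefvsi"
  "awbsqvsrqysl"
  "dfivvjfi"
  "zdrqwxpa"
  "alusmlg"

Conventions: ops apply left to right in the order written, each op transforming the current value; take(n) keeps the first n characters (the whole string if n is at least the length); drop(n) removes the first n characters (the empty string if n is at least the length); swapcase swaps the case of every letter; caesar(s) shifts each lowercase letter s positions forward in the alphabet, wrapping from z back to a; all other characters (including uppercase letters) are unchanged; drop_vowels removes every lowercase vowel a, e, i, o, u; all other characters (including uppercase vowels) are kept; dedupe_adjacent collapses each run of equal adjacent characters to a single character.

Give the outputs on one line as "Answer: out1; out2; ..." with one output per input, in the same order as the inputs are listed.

Execution, op by op:
  "odwppgyppbzn" -> "dwppgyppbzn" -> "nzbppygppwd" -> "nzb"
  "arpjqefvsi" -> "rpjqfvs" -> "svfqjpr" -> "svf"
  "awbsqvsrqysl" -> "wbsqvsrqysl" -> "lsyqrsvqsbw" -> "lsy"
  "dfivvjfi" -> "dfvvjf" -> "fjvvfd" -> "fjv"
  "zdrqwxpa" -> "zdrqwxp" -> "pxwqrdz" -> "pxw"
  "alusmlg" -> "lsmlg" -> "glmsl" -> "glm"

"nzb"; "svf"; "lsy"; "fjv"; "pxw"; "glm"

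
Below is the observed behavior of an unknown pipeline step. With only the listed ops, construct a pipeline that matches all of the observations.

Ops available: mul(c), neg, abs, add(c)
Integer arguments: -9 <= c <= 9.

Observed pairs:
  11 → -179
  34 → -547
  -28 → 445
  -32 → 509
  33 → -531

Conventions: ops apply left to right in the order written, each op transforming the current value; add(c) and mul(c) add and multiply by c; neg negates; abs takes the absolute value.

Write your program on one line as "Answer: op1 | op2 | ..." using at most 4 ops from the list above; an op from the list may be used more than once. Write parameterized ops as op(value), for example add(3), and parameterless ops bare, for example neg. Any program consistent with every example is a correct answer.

mul(-4) | mul(4) | add(-3)

Check, running the answer program on each example:
  11 -> -44 -> -176 -> -179
  34 -> -136 -> -544 -> -547
  -28 -> 112 -> 448 -> 445
  -32 -> 128 -> 512 -> 509
  33 -> -132 -> -528 -> -531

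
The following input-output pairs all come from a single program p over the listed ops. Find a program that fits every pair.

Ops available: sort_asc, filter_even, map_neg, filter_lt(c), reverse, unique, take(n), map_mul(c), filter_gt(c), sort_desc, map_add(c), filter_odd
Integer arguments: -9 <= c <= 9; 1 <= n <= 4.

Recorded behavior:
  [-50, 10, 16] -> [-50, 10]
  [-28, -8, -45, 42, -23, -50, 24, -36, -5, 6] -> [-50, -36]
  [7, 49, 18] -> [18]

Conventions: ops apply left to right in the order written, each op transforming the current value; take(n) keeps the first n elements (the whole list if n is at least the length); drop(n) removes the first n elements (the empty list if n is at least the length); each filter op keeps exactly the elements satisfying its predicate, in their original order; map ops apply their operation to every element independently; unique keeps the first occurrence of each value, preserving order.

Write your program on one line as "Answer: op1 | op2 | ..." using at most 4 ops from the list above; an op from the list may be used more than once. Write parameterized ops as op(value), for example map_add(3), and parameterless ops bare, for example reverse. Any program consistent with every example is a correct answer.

filter_even | sort_asc | take(2)

Check, running the answer program on each example:
  [-50, 10, 16] -> [-50, 10, 16] -> [-50, 10, 16] -> [-50, 10]
  [-28, -8, -45, 42, -23, -50, 24, -36, -5, 6] -> [-28, -8, 42, -50, 24, -36, 6] -> [-50, -36, -28, -8, 6, 24, 42] -> [-50, -36]
  [7, 49, 18] -> [18] -> [18] -> [18]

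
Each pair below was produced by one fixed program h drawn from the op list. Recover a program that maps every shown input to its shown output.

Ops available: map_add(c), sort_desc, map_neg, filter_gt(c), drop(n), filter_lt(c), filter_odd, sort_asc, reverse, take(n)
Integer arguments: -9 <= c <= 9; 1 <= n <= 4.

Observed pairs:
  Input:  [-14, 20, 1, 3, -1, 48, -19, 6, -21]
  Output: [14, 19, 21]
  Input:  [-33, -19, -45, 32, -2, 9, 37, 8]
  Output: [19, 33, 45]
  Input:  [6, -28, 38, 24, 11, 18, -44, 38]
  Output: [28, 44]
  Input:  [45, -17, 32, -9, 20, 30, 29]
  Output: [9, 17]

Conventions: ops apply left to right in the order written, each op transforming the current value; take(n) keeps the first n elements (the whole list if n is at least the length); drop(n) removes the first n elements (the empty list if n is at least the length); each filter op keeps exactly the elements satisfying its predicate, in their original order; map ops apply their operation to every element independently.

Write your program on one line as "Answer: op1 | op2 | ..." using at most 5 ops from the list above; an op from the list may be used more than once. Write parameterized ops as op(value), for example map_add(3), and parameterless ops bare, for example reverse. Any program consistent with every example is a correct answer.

filter_lt(3) | map_neg | sort_asc | filter_gt(1) | filter_gt(2)

Check, running the answer program on each example:
  [-14, 20, 1, 3, -1, 48, -19, 6, -21] -> [-14, 1, -1, -19, -21] -> [14, -1, 1, 19, 21] -> [-1, 1, 14, 19, 21] -> [14, 19, 21] -> [14, 19, 21]
  [-33, -19, -45, 32, -2, 9, 37, 8] -> [-33, -19, -45, -2] -> [33, 19, 45, 2] -> [2, 19, 33, 45] -> [2, 19, 33, 45] -> [19, 33, 45]
  [6, -28, 38, 24, 11, 18, -44, 38] -> [-28, -44] -> [28, 44] -> [28, 44] -> [28, 44] -> [28, 44]
  [45, -17, 32, -9, 20, 30, 29] -> [-17, -9] -> [17, 9] -> [9, 17] -> [9, 17] -> [9, 17]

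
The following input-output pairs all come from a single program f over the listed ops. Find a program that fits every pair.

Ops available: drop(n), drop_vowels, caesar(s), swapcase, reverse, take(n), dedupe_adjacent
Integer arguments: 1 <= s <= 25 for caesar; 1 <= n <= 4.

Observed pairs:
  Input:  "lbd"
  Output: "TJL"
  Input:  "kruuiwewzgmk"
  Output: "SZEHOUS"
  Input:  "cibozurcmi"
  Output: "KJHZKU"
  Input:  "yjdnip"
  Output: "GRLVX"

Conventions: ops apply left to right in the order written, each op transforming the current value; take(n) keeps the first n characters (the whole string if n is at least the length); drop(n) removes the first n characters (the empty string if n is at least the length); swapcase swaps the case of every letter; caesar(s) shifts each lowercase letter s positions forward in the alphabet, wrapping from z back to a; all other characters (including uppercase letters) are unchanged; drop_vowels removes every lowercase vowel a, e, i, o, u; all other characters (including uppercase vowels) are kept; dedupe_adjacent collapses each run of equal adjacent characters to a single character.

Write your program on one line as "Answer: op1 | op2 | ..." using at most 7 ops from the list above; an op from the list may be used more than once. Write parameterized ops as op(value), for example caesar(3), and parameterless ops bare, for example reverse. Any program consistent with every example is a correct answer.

drop_vowels | caesar(8) | swapcase | reverse | dedupe_adjacent | reverse

Check, running the answer program on each example:
  "lbd" -> "lbd" -> "tjl" -> "TJL" -> "LJT" -> "LJT" -> "TJL"
  "kruuiwewzgmk" -> "krwwzgmk" -> "szeehous" -> "SZEEHOUS" -> "SUOHEEZS" -> "SUOHEZS" -> "SZEHOUS"
  "cibozurcmi" -> "cbzrcm" -> "kjhzku" -> "KJHZKU" -> "UKZHJK" -> "UKZHJK" -> "KJHZKU"
  "yjdnip" -> "yjdnp" -> "grlvx" -> "GRLVX" -> "XVLRG" -> "XVLRG" -> "GRLVX"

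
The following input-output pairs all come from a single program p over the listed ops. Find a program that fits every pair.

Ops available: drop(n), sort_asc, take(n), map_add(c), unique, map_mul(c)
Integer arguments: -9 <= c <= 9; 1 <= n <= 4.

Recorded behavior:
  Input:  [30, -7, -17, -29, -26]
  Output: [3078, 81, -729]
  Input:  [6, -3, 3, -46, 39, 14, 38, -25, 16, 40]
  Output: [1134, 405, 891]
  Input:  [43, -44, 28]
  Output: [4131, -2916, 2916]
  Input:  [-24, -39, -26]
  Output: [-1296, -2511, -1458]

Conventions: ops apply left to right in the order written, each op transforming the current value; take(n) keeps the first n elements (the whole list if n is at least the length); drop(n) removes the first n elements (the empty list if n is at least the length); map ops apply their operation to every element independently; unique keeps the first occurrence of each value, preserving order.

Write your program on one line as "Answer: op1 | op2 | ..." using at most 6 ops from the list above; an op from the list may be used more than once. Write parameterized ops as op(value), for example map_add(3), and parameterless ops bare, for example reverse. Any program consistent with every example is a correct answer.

map_add(8) | map_mul(9) | map_mul(-3) | take(3) | map_mul(-3)

Check, running the answer program on each example:
  [30, -7, -17, -29, -26] -> [38, 1, -9, -21, -18] -> [342, 9, -81, -189, -162] -> [-1026, -27, 243, 567, 486] -> [-1026, -27, 243] -> [3078, 81, -729]
  [6, -3, 3, -46, 39, 14, 38, -25, 16, 40] -> [14, 5, 11, -38, 47, 22, 46, -17, 24, 48] -> [126, 45, 99, -342, 423, 198, 414, -153, 216, 432] -> [-378, -135, -297, 1026, -1269, -594, -1242, 459, -648, -1296] -> [-378, -135, -297] -> [1134, 405, 891]
  [43, -44, 28] -> [51, -36, 36] -> [459, -324, 324] -> [-1377, 972, -972] -> [-1377, 972, -972] -> [4131, -2916, 2916]
  [-24, -39, -26] -> [-16, -31, -18] -> [-144, -279, -162] -> [432, 837, 486] -> [432, 837, 486] -> [-1296, -2511, -1458]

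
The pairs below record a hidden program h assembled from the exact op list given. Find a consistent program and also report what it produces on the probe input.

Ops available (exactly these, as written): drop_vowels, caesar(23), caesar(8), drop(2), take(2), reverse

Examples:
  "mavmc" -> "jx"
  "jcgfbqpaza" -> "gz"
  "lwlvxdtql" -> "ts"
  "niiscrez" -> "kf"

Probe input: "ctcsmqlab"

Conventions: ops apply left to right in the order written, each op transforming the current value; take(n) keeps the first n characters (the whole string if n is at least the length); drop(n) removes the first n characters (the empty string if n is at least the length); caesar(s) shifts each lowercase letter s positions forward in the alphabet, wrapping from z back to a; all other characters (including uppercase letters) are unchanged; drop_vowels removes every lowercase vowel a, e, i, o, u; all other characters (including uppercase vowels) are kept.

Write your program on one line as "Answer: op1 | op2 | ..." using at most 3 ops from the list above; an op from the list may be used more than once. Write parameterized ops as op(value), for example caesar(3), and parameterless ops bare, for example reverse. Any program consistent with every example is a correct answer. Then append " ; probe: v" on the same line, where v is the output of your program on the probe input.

caesar(23) | drop_vowels | take(2) ; probe: "zq"

Check, running the answer program on each example:
  "mavmc" -> "jxsjz" -> "jxsjz" -> "jx"
  "jcgfbqpaza" -> "gzdcynmxwx" -> "gzdcynmxwx" -> "gz"
  "lwlvxdtql" -> "itisuaqni" -> "tsqn" -> "ts"
  "niiscrez" -> "kffpzobw" -> "kffpzbw" -> "kf"
  probe: "ctcsmqlab" -> "zqzpjnixy" -> "zqzpjnxy" -> "zq"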